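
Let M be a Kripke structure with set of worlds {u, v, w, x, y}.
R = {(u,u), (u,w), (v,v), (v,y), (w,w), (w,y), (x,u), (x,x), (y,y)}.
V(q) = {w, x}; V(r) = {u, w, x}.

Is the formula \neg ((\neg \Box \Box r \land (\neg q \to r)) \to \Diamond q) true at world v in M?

At v: (\neg \Box \Box r \land (\neg q \to r)) \to \Diamond q is true, so \neg ((\neg \Box \Box r \land (\neg q \to r)) \to \Diamond q) is false.
  At v: \neg \Box \Box r \land (\neg q \to r) is false, \Diamond q is false, so (\neg \Box \Box r \land (\neg q \to r)) \to \Diamond q is true.
    At v: \neg \Box \Box r is true, \neg q \to r is false, so \neg \Box \Box r \land (\neg q \to r) is false.
      At v: \Box \Box r is false, so \neg \Box \Box r is true.
    At v: \Diamond q requires q at some successor in {v, y}.
      At v: q is false.
      At y: q is false.
    So \Diamond q is false at v.

No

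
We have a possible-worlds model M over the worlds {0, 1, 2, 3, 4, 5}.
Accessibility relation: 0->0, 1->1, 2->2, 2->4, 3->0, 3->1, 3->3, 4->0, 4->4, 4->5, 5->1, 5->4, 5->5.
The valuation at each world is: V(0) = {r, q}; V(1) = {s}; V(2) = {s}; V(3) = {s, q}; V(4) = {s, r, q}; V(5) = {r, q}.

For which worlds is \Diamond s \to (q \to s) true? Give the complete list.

0, 1, 2, 3, 4

Let φ = \Diamond s \to (q \to s). Evaluate φ at each world:
  0 (successors {0}): φ is true.
  1 (successors {1}): φ is true.
  2 (successors {2, 4}): φ is true.
  3 (successors {0, 1, 3}): φ is true.
  4 (successors {0, 4, 5}): φ is true.
  5 (successors {1, 4, 5}): φ is false.
For instance, at 2:
  At 2: \Diamond s is true, q \to s is true, so \Diamond s \to (q \to s) is true.
    At 2: \Diamond s requires s at some successor in {2, 4}.
      s holds at 2, so \Diamond s is true at 2.
Satisfying worlds: {0, 1, 2, 3, 4}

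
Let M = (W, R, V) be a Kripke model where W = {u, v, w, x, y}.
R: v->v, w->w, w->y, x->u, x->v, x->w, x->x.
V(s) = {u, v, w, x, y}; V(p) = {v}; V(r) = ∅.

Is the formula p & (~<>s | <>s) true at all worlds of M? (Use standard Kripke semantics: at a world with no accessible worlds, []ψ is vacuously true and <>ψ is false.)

Let φ = p & (~<>s | <>s). Evaluate φ at each world:
  u (successors ∅): φ is false.
  v (successors {v}): φ is true.
  w (successors {w, y}): φ is false.
  x (successors {u, v, w, x}): φ is false.
  y (successors ∅): φ is false.
Detail at u (counterexample):
  At u: p is false, ~<>s | <>s is true, so p & (~<>s | <>s) is false.
    At u: ~<>s is true, <>s is false, so ~<>s | <>s is true.
      At u: <>s is false, so ~<>s is true.
      At u: no accessible worlds, so <>s is false.

No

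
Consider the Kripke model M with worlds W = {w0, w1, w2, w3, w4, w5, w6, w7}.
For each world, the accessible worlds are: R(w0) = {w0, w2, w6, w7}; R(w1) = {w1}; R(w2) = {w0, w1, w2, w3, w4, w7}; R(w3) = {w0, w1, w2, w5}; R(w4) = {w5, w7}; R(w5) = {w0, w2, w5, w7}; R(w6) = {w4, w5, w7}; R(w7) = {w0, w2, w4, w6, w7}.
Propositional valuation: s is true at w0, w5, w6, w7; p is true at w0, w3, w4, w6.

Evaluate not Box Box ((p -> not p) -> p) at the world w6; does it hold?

Recall that Box ψ holds at a world iff ψ holds at every accessible world, and Dia ψ holds iff ψ holds at some accessible world.
At w6: Box Box ((p -> not p) -> p) is false, so not Box Box ((p -> not p) -> p) is true.
  At w6: Box Box ((p -> not p) -> p) requires Box ((p -> not p) -> p) at every successor {w4, w5, w7}.
    Box ((p -> not p) -> p) fails at w4, so Box Box ((p -> not p) -> p) is false at w6.
      At w4: Box ((p -> not p) -> p) requires (p -> not p) -> p at every successor {w5, w7}.
        (p -> not p) -> p fails at w5, so Box ((p -> not p) -> p) is false at w4.

Yes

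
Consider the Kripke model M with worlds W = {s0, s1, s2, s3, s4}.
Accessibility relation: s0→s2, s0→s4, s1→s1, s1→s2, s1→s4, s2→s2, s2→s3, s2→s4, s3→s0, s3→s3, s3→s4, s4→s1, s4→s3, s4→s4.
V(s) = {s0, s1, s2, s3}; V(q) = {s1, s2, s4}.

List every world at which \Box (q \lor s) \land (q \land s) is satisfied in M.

Let φ = \Box (q \lor s) \land (q \land s). Evaluate φ at each world:
  s0 (successors {s2, s4}): φ is false.
  s1 (successors {s1, s2, s4}): φ is true.
  s2 (successors {s2, s3, s4}): φ is true.
  s3 (successors {s0, s3, s4}): φ is false.
  s4 (successors {s1, s3, s4}): φ is false.
For instance, at s3:
  At s3: \Box (q \lor s) is true, q \land s is false, so \Box (q \lor s) \land (q \land s) is false.
    At s3: \Box (q \lor s) requires q \lor s at every successor {s0, s3, s4}.
      At s0: q \lor s is true.
      At s3: q \lor s is true.
      At s4: q \lor s is true.
    So \Box (q \lor s) is true at s3.
Satisfying worlds: {s1, s2}

s1, s2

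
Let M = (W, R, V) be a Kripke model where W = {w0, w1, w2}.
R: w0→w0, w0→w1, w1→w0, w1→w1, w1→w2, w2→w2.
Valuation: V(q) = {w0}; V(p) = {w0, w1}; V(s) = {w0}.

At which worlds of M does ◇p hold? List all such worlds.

Let φ = ◇p. Evaluate φ at each world:
  w0 (successors {w0, w1}): φ is true.
  w1 (successors {w0, w1, w2}): φ is true.
  w2 (successors {w2}): φ is false.
For instance, at w1:
  At w1: ◇p requires p at some successor in {w0, w1, w2}.
    p holds at w0, so ◇p is true at w1.
Satisfying worlds: {w0, w1}

w0, w1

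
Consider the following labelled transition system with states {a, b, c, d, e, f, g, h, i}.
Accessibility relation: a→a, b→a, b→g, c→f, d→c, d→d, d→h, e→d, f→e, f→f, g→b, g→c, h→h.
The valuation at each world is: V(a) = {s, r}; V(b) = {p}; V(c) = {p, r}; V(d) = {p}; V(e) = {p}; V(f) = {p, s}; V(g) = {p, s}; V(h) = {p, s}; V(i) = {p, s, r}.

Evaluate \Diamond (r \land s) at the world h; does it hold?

Recall that \Diamond ψ holds at a world iff ψ holds at some accessible world.
At h: \Diamond (r \land s) requires r \land s at some successor in {h}.
  At h: r \land s is false.
So \Diamond (r \land s) is false at h.

No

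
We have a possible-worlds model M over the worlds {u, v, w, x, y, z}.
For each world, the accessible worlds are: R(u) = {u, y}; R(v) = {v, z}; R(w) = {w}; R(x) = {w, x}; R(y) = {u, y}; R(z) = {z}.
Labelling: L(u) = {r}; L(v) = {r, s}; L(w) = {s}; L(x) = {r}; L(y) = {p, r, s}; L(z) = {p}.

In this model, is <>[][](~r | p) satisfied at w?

At w: <>[][](~r | p) requires [][](~r | p) at some successor in {w}.
  [][](~r | p) holds at w, so <>[][](~r | p) is true at w.
    At w: [][](~r | p) requires [](~r | p) at every successor {w}.
      At w: [](~r | p) is true.
    So [][](~r | p) is true at w.

Yes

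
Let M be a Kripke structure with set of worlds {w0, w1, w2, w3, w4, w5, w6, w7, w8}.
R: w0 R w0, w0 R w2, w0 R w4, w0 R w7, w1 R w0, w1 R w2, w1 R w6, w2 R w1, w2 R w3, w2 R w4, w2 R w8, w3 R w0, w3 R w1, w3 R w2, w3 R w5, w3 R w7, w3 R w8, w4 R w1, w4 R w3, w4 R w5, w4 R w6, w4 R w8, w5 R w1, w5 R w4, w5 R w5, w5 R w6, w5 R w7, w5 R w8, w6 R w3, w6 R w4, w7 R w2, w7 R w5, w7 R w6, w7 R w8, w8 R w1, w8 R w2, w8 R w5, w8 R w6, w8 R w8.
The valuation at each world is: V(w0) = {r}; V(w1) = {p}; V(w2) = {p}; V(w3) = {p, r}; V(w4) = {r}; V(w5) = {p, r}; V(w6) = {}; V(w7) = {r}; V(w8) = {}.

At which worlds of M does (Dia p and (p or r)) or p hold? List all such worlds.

Let φ = (Dia p and (p or r)) or p. Evaluate φ at each world:
  w0 (successors {w0, w2, w4, w7}): φ is true.
  w1 (successors {w0, w2, w6}): φ is true.
  w2 (successors {w1, w3, w4, w8}): φ is true.
  w3 (successors {w0, w1, w2, w5, w7, w8}): φ is true.
  w4 (successors {w1, w3, w5, w6, w8}): φ is true.
  w5 (successors {w1, w4, w5, w6, w7, w8}): φ is true.
  w6 (successors {w3, w4}): φ is false.
  w7 (successors {w2, w5, w6, w8}): φ is true.
  w8 (successors {w1, w2, w5, w6, w8}): φ is false.
For instance, at w1:
  At w1: Dia p and (p or r) is true, p is true, so (Dia p and (p or r)) or p is true.
    At w1: Dia p is true, p or r is true, so Dia p and (p or r) is true.
      At w1: Dia p requires p at some successor in {w0, w2, w6}.
        p holds at w2, so Dia p is true at w1.
Satisfying worlds: {w0, w1, w2, w3, w4, w5, w7}

w0, w1, w2, w3, w4, w5, w7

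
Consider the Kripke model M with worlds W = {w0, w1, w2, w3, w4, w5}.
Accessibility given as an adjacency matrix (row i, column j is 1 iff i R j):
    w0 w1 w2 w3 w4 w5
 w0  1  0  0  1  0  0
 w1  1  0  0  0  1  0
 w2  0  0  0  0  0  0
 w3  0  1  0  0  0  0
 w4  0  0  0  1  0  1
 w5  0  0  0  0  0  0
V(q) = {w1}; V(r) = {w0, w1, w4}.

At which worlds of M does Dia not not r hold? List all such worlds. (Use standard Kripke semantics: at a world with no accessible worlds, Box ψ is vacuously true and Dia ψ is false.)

Recall that Dia ψ holds at a world iff ψ holds at some accessible world.
Let φ = Dia not not r. Evaluate φ at each world:
  w0 (successors {w0, w3}): φ is true.
  w1 (successors {w0, w4}): φ is true.
  w2 (successors ∅): φ is false.
  w3 (successors {w1}): φ is true.
  w4 (successors {w3, w5}): φ is false.
  w5 (successors ∅): φ is false.
For instance, at w4:
  At w4: Dia not not r requires not not r at some successor in {w3, w5}.
    At w3: not not r is false.
    At w5: not not r is false.
  So Dia not not r is false at w4.
Satisfying worlds: {w0, w1, w3}

w0, w1, w3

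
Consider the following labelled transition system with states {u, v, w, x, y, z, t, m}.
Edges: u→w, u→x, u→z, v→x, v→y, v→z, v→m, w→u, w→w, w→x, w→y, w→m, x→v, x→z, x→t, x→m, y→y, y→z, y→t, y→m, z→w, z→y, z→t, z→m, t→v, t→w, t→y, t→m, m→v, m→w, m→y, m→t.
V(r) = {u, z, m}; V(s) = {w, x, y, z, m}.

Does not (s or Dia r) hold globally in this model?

Let φ = not (s or Dia r). Evaluate φ at each world:
  u (successors {w, x, z}): φ is false.
  v (successors {x, y, z, m}): φ is false.
  w (successors {u, w, x, y, m}): φ is false.
  x (successors {v, z, t, m}): φ is false.
  y (successors {y, z, t, m}): φ is false.
  z (successors {w, y, t, m}): φ is false.
  t (successors {v, w, y, m}): φ is false.
  m (successors {v, w, y, t}): φ is false.
Detail at u (counterexample):
  At u: s or Dia r is true, so not (s or Dia r) is false.
    At u: s is false, Dia r is true, so s or Dia r is true.
      At u: Dia r requires r at some successor in {w, x, z}.
        r holds at z, so Dia r is true at u.

No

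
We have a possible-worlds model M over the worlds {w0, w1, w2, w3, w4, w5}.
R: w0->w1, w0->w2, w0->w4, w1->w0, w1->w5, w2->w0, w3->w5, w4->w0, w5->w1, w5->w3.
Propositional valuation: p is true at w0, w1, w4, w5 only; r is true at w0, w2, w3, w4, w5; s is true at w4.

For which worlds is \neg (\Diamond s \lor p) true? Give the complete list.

w2, w3

Let φ = \neg (\Diamond s \lor p). Evaluate φ at each world:
  w0 (successors {w1, w2, w4}): φ is false.
  w1 (successors {w0, w5}): φ is false.
  w2 (successors {w0}): φ is true.
  w3 (successors {w5}): φ is true.
  w4 (successors {w0}): φ is false.
  w5 (successors {w1, w3}): φ is false.
For instance, at w0:
  At w0: \Diamond s \lor p is true, so \neg (\Diamond s \lor p) is false.
    At w0: \Diamond s is true, p is true, so \Diamond s \lor p is true.
      At w0: \Diamond s requires s at some successor in {w1, w2, w4}.
        s holds at w4, so \Diamond s is true at w0.
Satisfying worlds: {w2, w3}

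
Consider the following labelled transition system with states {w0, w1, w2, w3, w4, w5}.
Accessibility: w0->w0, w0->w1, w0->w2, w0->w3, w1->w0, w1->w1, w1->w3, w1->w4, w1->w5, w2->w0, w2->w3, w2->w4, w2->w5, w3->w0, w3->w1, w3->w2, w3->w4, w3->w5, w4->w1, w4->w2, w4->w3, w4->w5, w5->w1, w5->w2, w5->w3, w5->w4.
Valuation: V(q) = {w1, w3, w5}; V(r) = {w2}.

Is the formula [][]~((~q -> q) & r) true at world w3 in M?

Recall that []ψ holds at a world iff ψ holds at every accessible world, and <>ψ holds iff ψ holds at some accessible world.
At w3: [][]~((~q -> q) & r) requires []~((~q -> q) & r) at every successor {w0, w1, w2, w4, w5}.
  At w0: []~((~q -> q) & r) is true.
  At w1: []~((~q -> q) & r) is true.
  At w2: []~((~q -> q) & r) is true.
  At w4: []~((~q -> q) & r) is true.
  At w5: []~((~q -> q) & r) is true.
So [][]~((~q -> q) & r) is true at w3.

Yes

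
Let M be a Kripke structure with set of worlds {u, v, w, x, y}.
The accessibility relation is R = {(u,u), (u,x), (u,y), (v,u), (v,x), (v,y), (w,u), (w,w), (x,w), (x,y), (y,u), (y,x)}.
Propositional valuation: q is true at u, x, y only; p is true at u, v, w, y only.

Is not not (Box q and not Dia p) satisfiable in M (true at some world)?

No

Recall that Box ψ holds at a world iff ψ holds at every accessible world, and Dia ψ holds iff ψ holds at some accessible world.
Let φ = not not (Box q and not Dia p). Evaluate φ at each world:
  u (successors {u, x, y}): φ is false.
  v (successors {u, x, y}): φ is false.
  w (successors {u, w}): φ is false.
  x (successors {w, y}): φ is false.
  y (successors {u, x}): φ is false.
For instance, at x:
  At x: not (Box q and not Dia p) is true, so not not (Box q and not Dia p) is false.
    At x: Box q and not Dia p is false, so not (Box q and not Dia p) is true.
      At x: Box q is false, not Dia p is false, so Box q and not Dia p is false.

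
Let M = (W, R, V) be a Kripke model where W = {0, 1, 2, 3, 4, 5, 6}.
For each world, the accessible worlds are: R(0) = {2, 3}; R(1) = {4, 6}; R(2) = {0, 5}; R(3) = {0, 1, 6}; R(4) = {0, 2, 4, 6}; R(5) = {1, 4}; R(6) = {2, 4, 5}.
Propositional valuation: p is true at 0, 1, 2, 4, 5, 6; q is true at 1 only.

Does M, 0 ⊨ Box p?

No

At 0: Box p requires p at every successor {2, 3}.
  p fails at 3, so Box p is false at 0.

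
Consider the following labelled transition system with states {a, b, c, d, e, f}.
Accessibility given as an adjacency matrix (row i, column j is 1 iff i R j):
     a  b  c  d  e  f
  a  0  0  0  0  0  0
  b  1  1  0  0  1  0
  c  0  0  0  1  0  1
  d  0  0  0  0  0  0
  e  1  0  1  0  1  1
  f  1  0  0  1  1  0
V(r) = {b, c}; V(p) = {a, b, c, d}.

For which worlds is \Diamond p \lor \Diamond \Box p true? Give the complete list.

b, c, e, f

Let φ = \Diamond p \lor \Diamond \Box p. Evaluate φ at each world:
  a (successors ∅): φ is false.
  b (successors {a, b, e}): φ is true.
  c (successors {d, f}): φ is true.
  d (successors ∅): φ is false.
  e (successors {a, c, e, f}): φ is true.
  f (successors {a, d, e}): φ is true.
For instance, at c:
  At c: \Diamond p is true, \Diamond \Box p is true, so \Diamond p \lor \Diamond \Box p is true.
    At c: \Diamond p requires p at some successor in {d, f}.
      p holds at d, so \Diamond p is true at c.
    At c: \Diamond \Box p requires \Box p at some successor in {d, f}.
      \Box p holds at d, so \Diamond \Box p is true at c.
Satisfying worlds: {b, c, e, f}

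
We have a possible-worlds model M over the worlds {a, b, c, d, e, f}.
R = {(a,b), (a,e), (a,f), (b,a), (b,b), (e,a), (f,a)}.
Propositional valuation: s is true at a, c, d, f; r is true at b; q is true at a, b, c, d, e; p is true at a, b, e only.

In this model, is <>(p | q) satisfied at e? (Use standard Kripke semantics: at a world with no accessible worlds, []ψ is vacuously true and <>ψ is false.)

Yes

At e: <>(p | q) requires p | q at some successor in {a}.
  p | q holds at a, so <>(p | q) is true at e.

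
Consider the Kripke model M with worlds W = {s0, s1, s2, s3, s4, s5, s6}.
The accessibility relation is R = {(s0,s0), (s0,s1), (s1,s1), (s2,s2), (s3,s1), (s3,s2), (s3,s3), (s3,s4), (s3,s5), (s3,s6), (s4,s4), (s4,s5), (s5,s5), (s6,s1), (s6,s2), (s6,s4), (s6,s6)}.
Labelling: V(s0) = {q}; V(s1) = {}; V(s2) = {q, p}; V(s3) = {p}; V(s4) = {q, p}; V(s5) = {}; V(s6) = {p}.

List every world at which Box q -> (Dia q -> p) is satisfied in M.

Let φ = Box q -> (Dia q -> p). Evaluate φ at each world:
  s0 (successors {s0, s1}): φ is true.
  s1 (successors {s1}): φ is true.
  s2 (successors {s2}): φ is true.
  s3 (successors {s1, s2, s3, s4, s5, s6}): φ is true.
  s4 (successors {s4, s5}): φ is true.
  s5 (successors {s5}): φ is true.
  s6 (successors {s1, s2, s4, s6}): φ is true.
For instance, at s0:
  At s0: Box q is false, Dia q -> p is false, so Box q -> (Dia q -> p) is true.
    At s0: Box q requires q at every successor {s0, s1}.
      q fails at s1, so Box q is false at s0.
    At s0: Dia q is true, p is false, so Dia q -> p is false.
      At s0: Dia q requires q at some successor in {s0, s1}.
        q holds at s0, so Dia q is true at s0.
Satisfying worlds: {s0, s1, s2, s3, s4, s5, s6}

s0, s1, s2, s3, s4, s5, s6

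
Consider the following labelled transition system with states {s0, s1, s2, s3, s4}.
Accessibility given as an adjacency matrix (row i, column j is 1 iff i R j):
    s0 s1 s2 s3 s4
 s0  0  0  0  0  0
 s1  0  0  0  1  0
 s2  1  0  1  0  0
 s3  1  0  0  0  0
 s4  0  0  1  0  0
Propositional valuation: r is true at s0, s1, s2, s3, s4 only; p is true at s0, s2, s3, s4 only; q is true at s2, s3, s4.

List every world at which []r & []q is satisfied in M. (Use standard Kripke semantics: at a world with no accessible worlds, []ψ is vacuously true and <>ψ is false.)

s0, s1, s4

Let φ = []r & []q. Evaluate φ at each world:
  s0 (successors ∅): φ is true.
  s1 (successors {s3}): φ is true.
  s2 (successors {s0, s2}): φ is false.
  s3 (successors {s0}): φ is false.
  s4 (successors {s2}): φ is true.
For instance, at s1:
  At s1: []r is true, []q is true, so []r & []q is true.
    At s1: []r requires r at every successor {s3}.
      At s3: r is true.
    So []r is true at s1.
    At s1: []q requires q at every successor {s3}.
      At s3: q is true.
    So []q is true at s1.
Satisfying worlds: {s0, s1, s4}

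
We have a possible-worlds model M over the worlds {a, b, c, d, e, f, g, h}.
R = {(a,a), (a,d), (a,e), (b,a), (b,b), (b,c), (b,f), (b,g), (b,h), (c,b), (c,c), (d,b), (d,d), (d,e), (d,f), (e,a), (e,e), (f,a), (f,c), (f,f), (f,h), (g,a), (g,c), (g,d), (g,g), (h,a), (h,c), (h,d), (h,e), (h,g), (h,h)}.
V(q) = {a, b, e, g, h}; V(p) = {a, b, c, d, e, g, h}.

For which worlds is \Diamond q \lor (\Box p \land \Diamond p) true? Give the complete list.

Recall that \Box ψ holds at a world iff ψ holds at every accessible world, and \Diamond ψ holds iff ψ holds at some accessible world.
Let φ = \Diamond q \lor (\Box p \land \Diamond p). Evaluate φ at each world:
  a (successors {a, d, e}): φ is true.
  b (successors {a, b, c, f, g, h}): φ is true.
  c (successors {b, c}): φ is true.
  d (successors {b, d, e, f}): φ is true.
  e (successors {a, e}): φ is true.
  f (successors {a, c, f, h}): φ is true.
  g (successors {a, c, d, g}): φ is true.
  h (successors {a, c, d, e, g, h}): φ is true.
For instance, at d:
  At d: \Diamond q is true, \Box p \land \Diamond p is false, so \Diamond q \lor (\Box p \land \Diamond p) is true.
    At d: \Diamond q requires q at some successor in {b, d, e, f}.
      q holds at b, so \Diamond q is true at d.
    At d: \Box p is false, \Diamond p is true, so \Box p \land \Diamond p is false.
      At d: \Box p requires p at every successor {b, d, e, f}.
        p fails at f, so \Box p is false at d.
      At d: \Diamond p requires p at some successor in {b, d, e, f}.
        p holds at b, so \Diamond p is true at d.
Satisfying worlds: {a, b, c, d, e, f, g, h}

a, b, c, d, e, f, g, h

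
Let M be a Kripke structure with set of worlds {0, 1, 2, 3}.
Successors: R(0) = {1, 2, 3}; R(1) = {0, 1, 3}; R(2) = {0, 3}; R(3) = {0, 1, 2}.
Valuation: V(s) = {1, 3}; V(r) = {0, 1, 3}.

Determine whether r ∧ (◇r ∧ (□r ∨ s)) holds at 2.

At 2: r is false, ◇r ∧ (□r ∨ s) is true, so r ∧ (◇r ∧ (□r ∨ s)) is false.
  At 2: ◇r is true, □r ∨ s is true, so ◇r ∧ (□r ∨ s) is true.
    At 2: ◇r requires r at some successor in {0, 3}.
      r holds at 0, so ◇r is true at 2.
    At 2: □r is true, s is false, so □r ∨ s is true.
      At 2: □r requires r at every successor {0, 3}.
        At 0: r is true.
        At 3: r is true.
      So □r is true at 2.

No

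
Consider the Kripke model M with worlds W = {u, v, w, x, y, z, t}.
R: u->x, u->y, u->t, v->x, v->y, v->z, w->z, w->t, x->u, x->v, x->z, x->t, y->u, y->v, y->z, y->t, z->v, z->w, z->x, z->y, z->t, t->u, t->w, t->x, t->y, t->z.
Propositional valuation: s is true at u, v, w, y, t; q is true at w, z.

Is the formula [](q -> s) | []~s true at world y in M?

At y: [](q -> s) is false, []~s is false, so [](q -> s) | []~s is false.
  At y: [](q -> s) requires q -> s at every successor {u, v, z, t}.
    q -> s fails at z, so [](q -> s) is false at y.
  At y: []~s requires ~s at every successor {u, v, z, t}.
    ~s fails at u, so []~s is false at y.

No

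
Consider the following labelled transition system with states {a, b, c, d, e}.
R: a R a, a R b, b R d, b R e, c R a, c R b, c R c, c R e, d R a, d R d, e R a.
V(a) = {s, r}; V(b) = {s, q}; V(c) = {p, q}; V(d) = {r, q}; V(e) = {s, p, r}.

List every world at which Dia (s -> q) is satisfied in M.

Let φ = Dia (s -> q). Evaluate φ at each world:
  a (successors {a, b}): φ is true.
  b (successors {d, e}): φ is true.
  c (successors {a, b, c, e}): φ is true.
  d (successors {a, d}): φ is true.
  e (successors {a}): φ is false.
For instance, at e:
  At e: Dia (s -> q) requires s -> q at some successor in {a}.
    At a: s -> q is false.
  So Dia (s -> q) is false at e.
Satisfying worlds: {a, b, c, d}

a, b, c, d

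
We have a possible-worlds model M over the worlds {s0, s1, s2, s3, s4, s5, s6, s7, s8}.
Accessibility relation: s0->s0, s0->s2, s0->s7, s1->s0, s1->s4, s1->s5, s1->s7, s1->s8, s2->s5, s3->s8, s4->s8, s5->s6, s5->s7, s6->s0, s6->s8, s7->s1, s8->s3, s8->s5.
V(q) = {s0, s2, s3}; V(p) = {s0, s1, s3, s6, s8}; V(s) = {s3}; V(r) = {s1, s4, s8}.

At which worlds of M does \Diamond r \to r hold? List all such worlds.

Recall that \Diamond ψ holds at a world iff ψ holds at some accessible world.
Let φ = \Diamond r \to r. Evaluate φ at each world:
  s0 (successors {s0, s2, s7}): φ is true.
  s1 (successors {s0, s4, s5, s7, s8}): φ is true.
  s2 (successors {s5}): φ is true.
  s3 (successors {s8}): φ is false.
  s4 (successors {s8}): φ is true.
  s5 (successors {s6, s7}): φ is true.
  s6 (successors {s0, s8}): φ is false.
  s7 (successors {s1}): φ is false.
  s8 (successors {s3, s5}): φ is true.
For instance, at s4:
  At s4: \Diamond r is true, r is true, so \Diamond r \to r is true.
    At s4: \Diamond r requires r at some successor in {s8}.
      r holds at s8, so \Diamond r is true at s4.
Satisfying worlds: {s0, s1, s2, s4, s5, s8}

s0, s1, s2, s4, s5, s8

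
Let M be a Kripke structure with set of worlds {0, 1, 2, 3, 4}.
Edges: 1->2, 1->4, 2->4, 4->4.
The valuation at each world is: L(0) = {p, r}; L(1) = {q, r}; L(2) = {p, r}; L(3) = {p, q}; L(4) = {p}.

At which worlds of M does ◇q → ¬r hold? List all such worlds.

Recall that ◇ψ holds at a world iff ψ holds at some accessible world.
Let φ = ◇q → ¬r. Evaluate φ at each world:
  0 (successors ∅): φ is true.
  1 (successors {2, 4}): φ is true.
  2 (successors {4}): φ is true.
  3 (successors ∅): φ is true.
  4 (successors {4}): φ is true.
For instance, at 4:
  At 4: ◇q is false, ¬r is true, so ◇q → ¬r is true.
    At 4: ◇q requires q at some successor in {4}.
      At 4: q is false.
    So ◇q is false at 4.
Satisfying worlds: {0, 1, 2, 3, 4}

0, 1, 2, 3, 4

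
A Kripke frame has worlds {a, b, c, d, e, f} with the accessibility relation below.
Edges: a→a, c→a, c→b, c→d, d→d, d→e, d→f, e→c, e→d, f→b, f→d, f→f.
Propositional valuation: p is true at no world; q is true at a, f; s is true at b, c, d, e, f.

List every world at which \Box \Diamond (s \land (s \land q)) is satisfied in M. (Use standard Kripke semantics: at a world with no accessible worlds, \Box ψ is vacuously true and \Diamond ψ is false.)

b

Let φ = \Box \Diamond (s \land (s \land q)). Evaluate φ at each world:
  a (successors {a}): φ is false.
  b (successors ∅): φ is true.
  c (successors {a, b, d}): φ is false.
  d (successors {d, e, f}): φ is false.
  e (successors {c, d}): φ is false.
  f (successors {b, d, f}): φ is false.
For instance, at c:
  At c: \Box \Diamond (s \land (s \land q)) requires \Diamond (s \land (s \land q)) at every successor {a, b, d}.
    \Diamond (s \land (s \land q)) fails at a, so \Box \Diamond (s \land (s \land q)) is false at c.
      At a: \Diamond (s \land (s \land q)) requires s \land (s \land q) at some successor in {a}.
        At a: s \land (s \land q) is false.
      So \Diamond (s \land (s \land q)) is false at a.
Satisfying worlds: {b}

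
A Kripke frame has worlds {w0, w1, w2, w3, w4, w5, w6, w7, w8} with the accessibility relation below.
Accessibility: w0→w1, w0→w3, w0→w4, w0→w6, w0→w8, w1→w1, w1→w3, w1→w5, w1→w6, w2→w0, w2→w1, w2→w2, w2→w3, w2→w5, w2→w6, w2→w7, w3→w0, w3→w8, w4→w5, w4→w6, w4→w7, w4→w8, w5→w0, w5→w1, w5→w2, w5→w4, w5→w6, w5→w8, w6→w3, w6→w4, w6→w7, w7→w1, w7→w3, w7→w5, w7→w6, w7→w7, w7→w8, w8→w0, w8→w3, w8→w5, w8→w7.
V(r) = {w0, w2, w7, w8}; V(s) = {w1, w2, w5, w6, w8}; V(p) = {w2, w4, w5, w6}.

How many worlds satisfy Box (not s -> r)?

2

Recall that Box ψ holds at a world iff ψ holds at every accessible world, and Dia ψ holds iff ψ holds at some accessible world.
Let φ = Box (not s -> r). Evaluate φ at each world:
  w0 (successors {w1, w3, w4, w6, w8}): φ is false.
  w1 (successors {w1, w3, w5, w6}): φ is false.
  w2 (successors {w0, w1, w2, w3, w5, w6, w7}): φ is false.
  w3 (successors {w0, w8}): φ is true.
  w4 (successors {w5, w6, w7, w8}): φ is true.
  w5 (successors {w0, w1, w2, w4, w6, w8}): φ is false.
  w6 (successors {w3, w4, w7}): φ is false.
  w7 (successors {w1, w3, w5, w6, w7, w8}): φ is false.
  w8 (successors {w0, w3, w5, w7}): φ is false.
For instance, at w6:
  At w6: Box (not s -> r) requires not s -> r at every successor {w3, w4, w7}.
    not s -> r fails at w3, so Box (not s -> r) is false at w6.
Satisfying worlds: {w3, w4}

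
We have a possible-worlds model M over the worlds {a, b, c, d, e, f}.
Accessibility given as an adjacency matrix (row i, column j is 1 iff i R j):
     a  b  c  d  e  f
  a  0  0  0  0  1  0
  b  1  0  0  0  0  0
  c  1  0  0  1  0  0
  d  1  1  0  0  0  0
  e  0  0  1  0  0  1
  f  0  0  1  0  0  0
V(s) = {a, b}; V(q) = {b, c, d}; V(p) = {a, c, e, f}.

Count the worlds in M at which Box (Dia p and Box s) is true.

Let φ = Box (Dia p and Box s). Evaluate φ at each world:
  a (successors {e}): φ is false.
  b (successors {a}): φ is false.
  c (successors {a, d}): φ is false.
  d (successors {a, b}): φ is false.
  e (successors {c, f}): φ is false.
  f (successors {c}): φ is false.
For instance, at f:
  At f: Box (Dia p and Box s) requires Dia p and Box s at every successor {c}.
    Dia p and Box s fails at c, so Box (Dia p and Box s) is false at f.
      At c: Dia p is true, Box s is false, so Dia p and Box s is false.
Satisfying worlds: none.

0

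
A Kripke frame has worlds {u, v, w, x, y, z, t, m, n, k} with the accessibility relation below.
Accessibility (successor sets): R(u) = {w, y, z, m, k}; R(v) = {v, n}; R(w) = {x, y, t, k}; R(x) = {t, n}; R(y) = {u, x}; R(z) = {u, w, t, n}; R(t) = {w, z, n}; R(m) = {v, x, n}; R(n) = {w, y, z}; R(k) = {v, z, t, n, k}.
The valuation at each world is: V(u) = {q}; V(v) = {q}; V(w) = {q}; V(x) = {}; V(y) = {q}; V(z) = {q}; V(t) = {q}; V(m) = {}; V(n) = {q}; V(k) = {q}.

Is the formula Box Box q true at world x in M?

At x: Box Box q requires Box q at every successor {t, n}.
    At t: Box q requires q at every successor {w, z, n}.
      At w: q is true.
      At z: q is true.
      At n: q is true.
    So Box q is true at t.
    At n: Box q requires q at every successor {w, y, z}.
      At w: q is true.
      At y: q is true.
      At z: q is true.
    So Box q is true at n.
So Box Box q is true at x.

Yes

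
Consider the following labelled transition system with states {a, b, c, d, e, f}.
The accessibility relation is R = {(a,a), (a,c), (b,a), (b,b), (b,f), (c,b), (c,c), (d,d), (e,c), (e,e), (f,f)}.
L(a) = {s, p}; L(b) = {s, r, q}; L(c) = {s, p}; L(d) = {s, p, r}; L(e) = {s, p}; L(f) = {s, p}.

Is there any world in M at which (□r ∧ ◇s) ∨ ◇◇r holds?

Yes

Let φ = (□r ∧ ◇s) ∨ ◇◇r. Evaluate φ at each world:
  a (successors {a, c}): φ is true.
  b (successors {a, b, f}): φ is true.
  c (successors {b, c}): φ is true.
  d (successors {d}): φ is true.
  e (successors {c, e}): φ is true.
  f (successors {f}): φ is false.
Detail at a (witness):
  At a: □r ∧ ◇s is false, ◇◇r is true, so (□r ∧ ◇s) ∨ ◇◇r is true.
    At a: □r is false, ◇s is true, so □r ∧ ◇s is false.
      At a: □r requires r at every successor {a, c}.
        r fails at a, so □r is false at a.
      At a: ◇s requires s at some successor in {a, c}.
        s holds at a, so ◇s is true at a.
    At a: ◇◇r requires ◇r at some successor in {a, c}.
      ◇r holds at c, so ◇◇r is true at a.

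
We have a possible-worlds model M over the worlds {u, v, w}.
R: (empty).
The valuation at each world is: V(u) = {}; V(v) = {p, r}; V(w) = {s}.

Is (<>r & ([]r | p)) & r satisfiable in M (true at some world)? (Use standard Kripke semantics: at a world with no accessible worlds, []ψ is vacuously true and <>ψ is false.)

No

Recall that []ψ holds at a world iff ψ holds at every accessible world, and <>ψ holds iff ψ holds at some accessible world.
Let φ = (<>r & ([]r | p)) & r. Evaluate φ at each world:
  u (successors ∅): φ is false.
  v (successors ∅): φ is false.
  w (successors ∅): φ is false.
For instance, at v:
  At v: <>r & ([]r | p) is false, r is true, so (<>r & ([]r | p)) & r is false.
    At v: <>r is false, []r | p is true, so <>r & ([]r | p) is false.
      At v: no accessible worlds, so <>r is false.
      At v: []r is true, p is true, so []r | p is true.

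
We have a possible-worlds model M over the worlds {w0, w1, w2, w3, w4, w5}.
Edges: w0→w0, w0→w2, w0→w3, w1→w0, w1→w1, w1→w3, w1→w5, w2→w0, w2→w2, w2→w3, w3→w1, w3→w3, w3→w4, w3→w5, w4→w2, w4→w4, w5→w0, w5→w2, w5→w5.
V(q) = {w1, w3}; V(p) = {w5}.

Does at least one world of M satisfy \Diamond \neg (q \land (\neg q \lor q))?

Let φ = \Diamond \neg (q \land (\neg q \lor q)). Evaluate φ at each world:
  w0 (successors {w0, w2, w3}): φ is true.
  w1 (successors {w0, w1, w3, w5}): φ is true.
  w2 (successors {w0, w2, w3}): φ is true.
  w3 (successors {w1, w3, w4, w5}): φ is true.
  w4 (successors {w2, w4}): φ is true.
  w5 (successors {w0, w2, w5}): φ is true.
Detail at w0 (witness):
  At w0: \Diamond \neg (q \land (\neg q \lor q)) requires \neg (q \land (\neg q \lor q)) at some successor in {w0, w2, w3}.
    \neg (q \land (\neg q \lor q)) holds at w0, so \Diamond \neg (q \land (\neg q \lor q)) is true at w0.

Yes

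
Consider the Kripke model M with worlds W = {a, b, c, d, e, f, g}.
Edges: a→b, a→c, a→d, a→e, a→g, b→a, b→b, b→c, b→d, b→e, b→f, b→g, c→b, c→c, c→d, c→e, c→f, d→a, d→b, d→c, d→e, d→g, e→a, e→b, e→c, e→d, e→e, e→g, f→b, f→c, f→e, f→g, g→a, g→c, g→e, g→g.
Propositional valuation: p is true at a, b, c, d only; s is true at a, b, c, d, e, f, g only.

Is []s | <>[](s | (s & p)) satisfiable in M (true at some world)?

Yes

Let φ = []s | <>[](s | (s & p)). Evaluate φ at each world:
  a (successors {b, c, d, e, g}): φ is true.
  b (successors {a, b, c, d, e, f, g}): φ is true.
  c (successors {b, c, d, e, f}): φ is true.
  d (successors {a, b, c, e, g}): φ is true.
  e (successors {a, b, c, d, e, g}): φ is true.
  f (successors {b, c, e, g}): φ is true.
  g (successors {a, c, e, g}): φ is true.
Detail at a (witness):
  At a: []s is true, <>[](s | (s & p)) is true, so []s | <>[](s | (s & p)) is true.
    At a: []s requires s at every successor {b, c, d, e, g}.
      At b: s is true.
      At c: s is true.
      At d: s is true.
      At e: s is true.
      At g: s is true.
    So []s is true at a.
    At a: <>[](s | (s & p)) requires [](s | (s & p)) at some successor in {b, c, d, e, g}.
      [](s | (s & p)) holds at b, so <>[](s | (s & p)) is true at a.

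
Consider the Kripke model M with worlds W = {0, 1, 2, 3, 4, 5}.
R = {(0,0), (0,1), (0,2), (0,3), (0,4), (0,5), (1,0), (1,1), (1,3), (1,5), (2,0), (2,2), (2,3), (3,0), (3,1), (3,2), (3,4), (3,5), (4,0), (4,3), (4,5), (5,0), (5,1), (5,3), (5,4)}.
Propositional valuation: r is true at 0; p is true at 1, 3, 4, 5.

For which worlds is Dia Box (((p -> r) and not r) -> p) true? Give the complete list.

0, 1, 3, 4, 5

Let φ = Dia Box (((p -> r) and not r) -> p). Evaluate φ at each world:
  0 (successors {0, 1, 2, 3, 4, 5}): φ is true.
  1 (successors {0, 1, 3, 5}): φ is true.
  2 (successors {0, 2, 3}): φ is false.
  3 (successors {0, 1, 2, 4, 5}): φ is true.
  4 (successors {0, 3, 5}): φ is true.
  5 (successors {0, 1, 3, 4}): φ is true.
For instance, at 3:
  At 3: Dia Box (((p -> r) and not r) -> p) requires Box (((p -> r) and not r) -> p) at some successor in {0, 1, 2, 4, 5}.
    Box (((p -> r) and not r) -> p) holds at 1, so Dia Box (((p -> r) and not r) -> p) is true at 3.
      At 1: Box (((p -> r) and not r) -> p) requires ((p -> r) and not r) -> p at every successor {0, 1, 3, 5}.
        At 0: ((p -> r) and not r) -> p is true.
        At 1: ((p -> r) and not r) -> p is true.
        At 3: ((p -> r) and not r) -> p is true.
        At 5: ((p -> r) and not r) -> p is true.
      So Box (((p -> r) and not r) -> p) is true at 1.
Satisfying worlds: {0, 1, 3, 4, 5}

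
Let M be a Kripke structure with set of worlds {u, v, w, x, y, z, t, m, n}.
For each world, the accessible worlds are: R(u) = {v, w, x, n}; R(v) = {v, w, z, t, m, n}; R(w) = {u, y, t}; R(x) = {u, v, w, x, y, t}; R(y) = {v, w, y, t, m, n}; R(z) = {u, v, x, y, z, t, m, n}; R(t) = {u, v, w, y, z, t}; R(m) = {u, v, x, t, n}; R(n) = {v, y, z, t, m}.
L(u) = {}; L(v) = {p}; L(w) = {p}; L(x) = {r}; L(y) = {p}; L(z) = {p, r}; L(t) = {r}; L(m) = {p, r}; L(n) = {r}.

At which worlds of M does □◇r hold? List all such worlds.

Let φ = □◇r. Evaluate φ at each world:
  u (successors {v, w, x, n}): φ is true.
  v (successors {v, w, z, t, m, n}): φ is true.
  w (successors {u, y, t}): φ is true.
  x (successors {u, v, w, x, y, t}): φ is true.
  y (successors {v, w, y, t, m, n}): φ is true.
  z (successors {u, v, x, y, z, t, m, n}): φ is true.
  t (successors {u, v, w, y, z, t}): φ is true.
  m (successors {u, v, x, t, n}): φ is true.
  n (successors {v, y, z, t, m}): φ is true.
For instance, at y:
  At y: □◇r requires ◇r at every successor {v, w, y, t, m, n}.
    At v: ◇r is true.
    At w: ◇r is true.
    At y: ◇r is true.
    At t: ◇r is true.
    At m: ◇r is true.
    At n: ◇r is true.
  So □◇r is true at y.
Satisfying worlds: {u, v, w, x, y, z, t, m, n}

u, v, w, x, y, z, t, m, n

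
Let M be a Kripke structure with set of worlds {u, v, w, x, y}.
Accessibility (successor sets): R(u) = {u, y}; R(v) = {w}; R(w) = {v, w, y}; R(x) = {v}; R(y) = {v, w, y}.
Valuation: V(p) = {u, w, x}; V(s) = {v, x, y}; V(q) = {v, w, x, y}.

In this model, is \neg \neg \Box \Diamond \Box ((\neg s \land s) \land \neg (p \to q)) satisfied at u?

No

Recall that \Box ψ holds at a world iff ψ holds at every accessible world, and \Diamond ψ holds iff ψ holds at some accessible world.
At u: \neg \Box \Diamond \Box ((\neg s \land s) \land \neg (p \to q)) is true, so \neg \neg \Box \Diamond \Box ((\neg s \land s) \land \neg (p \to q)) is false.
  At u: \Box \Diamond \Box ((\neg s \land s) \land \neg (p \to q)) is false, so \neg \Box \Diamond \Box ((\neg s \land s) \land \neg (p \to q)) is true.
    At u: \Box \Diamond \Box ((\neg s \land s) \land \neg (p \to q)) requires \Diamond \Box ((\neg s \land s) \land \neg (p \to q)) at every successor {u, y}.
      \Diamond \Box ((\neg s \land s) \land \neg (p \to q)) fails at u, so \Box \Diamond \Box ((\neg s \land s) \land \neg (p \to q)) is false at u.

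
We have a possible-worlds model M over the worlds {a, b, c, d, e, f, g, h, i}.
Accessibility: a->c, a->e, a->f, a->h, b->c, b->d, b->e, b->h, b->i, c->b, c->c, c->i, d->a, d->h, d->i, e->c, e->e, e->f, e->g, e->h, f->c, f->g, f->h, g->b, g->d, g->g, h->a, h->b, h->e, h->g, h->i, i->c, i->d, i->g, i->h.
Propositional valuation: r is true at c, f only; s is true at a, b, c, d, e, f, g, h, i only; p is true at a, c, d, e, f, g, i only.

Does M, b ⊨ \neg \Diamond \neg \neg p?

No

At b: \Diamond \neg \neg p is true, so \neg \Diamond \neg \neg p is false.
  At b: \Diamond \neg \neg p requires \neg \neg p at some successor in {c, d, e, h, i}.
    \neg \neg p holds at c, so \Diamond \neg \neg p is true at b.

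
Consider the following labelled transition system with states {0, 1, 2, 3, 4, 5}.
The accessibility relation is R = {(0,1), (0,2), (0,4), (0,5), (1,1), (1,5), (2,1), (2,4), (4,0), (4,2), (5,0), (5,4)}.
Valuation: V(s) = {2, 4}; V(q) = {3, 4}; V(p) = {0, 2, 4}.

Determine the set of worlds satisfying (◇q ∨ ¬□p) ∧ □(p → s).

0, 1, 2

Let φ = (◇q ∨ ¬□p) ∧ □(p → s). Evaluate φ at each world:
  0 (successors {1, 2, 4, 5}): φ is true.
  1 (successors {1, 5}): φ is true.
  2 (successors {1, 4}): φ is true.
  3 (successors ∅): φ is false.
  4 (successors {0, 2}): φ is false.
  5 (successors {0, 4}): φ is false.
For instance, at 2:
  At 2: ◇q ∨ ¬□p is true, □(p → s) is true, so (◇q ∨ ¬□p) ∧ □(p → s) is true.
    At 2: ◇q is true, ¬□p is true, so ◇q ∨ ¬□p is true.
      At 2: ◇q requires q at some successor in {1, 4}.
        q holds at 4, so ◇q is true at 2.
      At 2: □p is false, so ¬□p is true.
    At 2: □(p → s) requires p → s at every successor {1, 4}.
      At 1: p → s is true.
      At 4: p → s is true.
    So □(p → s) is true at 2.
Satisfying worlds: {0, 1, 2}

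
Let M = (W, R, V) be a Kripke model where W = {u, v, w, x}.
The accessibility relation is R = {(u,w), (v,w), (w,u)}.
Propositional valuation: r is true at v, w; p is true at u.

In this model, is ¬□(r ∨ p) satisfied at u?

No

At u: □(r ∨ p) is true, so ¬□(r ∨ p) is false.
  At u: □(r ∨ p) requires r ∨ p at every successor {w}.
    At w: r ∨ p is true.
  So □(r ∨ p) is true at u.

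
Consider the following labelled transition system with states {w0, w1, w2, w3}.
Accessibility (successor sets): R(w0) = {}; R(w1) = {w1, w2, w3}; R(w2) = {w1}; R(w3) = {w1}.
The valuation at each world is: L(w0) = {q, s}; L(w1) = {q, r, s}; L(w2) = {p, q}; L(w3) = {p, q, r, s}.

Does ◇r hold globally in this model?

Let φ = ◇r. Evaluate φ at each world:
  w0 (successors ∅): φ is false.
  w1 (successors {w1, w2, w3}): φ is true.
  w2 (successors {w1}): φ is true.
  w3 (successors {w1}): φ is true.
Detail at w0 (counterexample):
  At w0: no accessible worlds, so ◇r is false.

No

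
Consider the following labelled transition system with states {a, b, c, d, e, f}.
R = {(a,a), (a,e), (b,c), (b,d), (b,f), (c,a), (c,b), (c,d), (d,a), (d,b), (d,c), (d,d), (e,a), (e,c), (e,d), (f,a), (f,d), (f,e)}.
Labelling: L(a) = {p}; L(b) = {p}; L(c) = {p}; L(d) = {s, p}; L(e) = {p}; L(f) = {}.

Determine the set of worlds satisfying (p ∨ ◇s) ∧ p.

a, b, c, d, e

Let φ = (p ∨ ◇s) ∧ p. Evaluate φ at each world:
  a (successors {a, e}): φ is true.
  b (successors {c, d, f}): φ is true.
  c (successors {a, b, d}): φ is true.
  d (successors {a, b, c, d}): φ is true.
  e (successors {a, c, d}): φ is true.
  f (successors {a, d, e}): φ is false.
For instance, at f:
  At f: p ∨ ◇s is true, p is false, so (p ∨ ◇s) ∧ p is false.
    At f: p is false, ◇s is true, so p ∨ ◇s is true.
      At f: ◇s requires s at some successor in {a, d, e}.
        s holds at d, so ◇s is true at f.
Satisfying worlds: {a, b, c, d, e}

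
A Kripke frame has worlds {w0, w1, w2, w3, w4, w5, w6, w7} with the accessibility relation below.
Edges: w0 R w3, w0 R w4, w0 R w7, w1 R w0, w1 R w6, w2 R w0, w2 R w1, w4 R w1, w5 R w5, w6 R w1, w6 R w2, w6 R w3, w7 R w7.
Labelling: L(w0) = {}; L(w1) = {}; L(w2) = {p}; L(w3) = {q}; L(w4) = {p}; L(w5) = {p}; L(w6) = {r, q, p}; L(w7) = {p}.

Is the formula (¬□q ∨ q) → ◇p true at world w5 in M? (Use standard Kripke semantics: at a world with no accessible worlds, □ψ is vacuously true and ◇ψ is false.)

Yes

Recall that □ψ holds at a world iff ψ holds at every accessible world, and ◇ψ holds iff ψ holds at some accessible world.
At w5: ¬□q ∨ q is true, ◇p is true, so (¬□q ∨ q) → ◇p is true.
  At w5: ¬□q is true, q is false, so ¬□q ∨ q is true.
    At w5: □q is false, so ¬□q is true.
      At w5: □q requires q at every successor {w5}.
        q fails at w5, so □q is false at w5.
  At w5: ◇p requires p at some successor in {w5}.
    p holds at w5, so ◇p is true at w5.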